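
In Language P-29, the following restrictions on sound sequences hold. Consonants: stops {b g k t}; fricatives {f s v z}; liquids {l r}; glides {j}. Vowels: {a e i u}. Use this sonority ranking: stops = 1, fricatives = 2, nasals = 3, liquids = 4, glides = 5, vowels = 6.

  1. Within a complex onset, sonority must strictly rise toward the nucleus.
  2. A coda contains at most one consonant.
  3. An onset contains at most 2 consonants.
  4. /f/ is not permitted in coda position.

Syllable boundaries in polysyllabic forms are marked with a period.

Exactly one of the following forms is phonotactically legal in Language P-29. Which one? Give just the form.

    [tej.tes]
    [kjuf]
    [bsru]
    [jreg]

[tej.tes]

[tej.tes] — σ1 onset /t/, coda /j/ ok; σ2 onset /t/, coda /s/ ok → phonotactically legal
[kjuf] — violates constraint 4: syllable 1 coda contains /f/ → phonotactically illegal
[bsru] — violates constraint 3: syllable 1 onset /bsr/ has 3 consonants (> 2) → phonotactically illegal
[jreg] — violates constraint 1: syllable 1 onset /jr/: /j/ (glide, 5) → /r/ (liquid, 4) does not rise → phonotactically illegal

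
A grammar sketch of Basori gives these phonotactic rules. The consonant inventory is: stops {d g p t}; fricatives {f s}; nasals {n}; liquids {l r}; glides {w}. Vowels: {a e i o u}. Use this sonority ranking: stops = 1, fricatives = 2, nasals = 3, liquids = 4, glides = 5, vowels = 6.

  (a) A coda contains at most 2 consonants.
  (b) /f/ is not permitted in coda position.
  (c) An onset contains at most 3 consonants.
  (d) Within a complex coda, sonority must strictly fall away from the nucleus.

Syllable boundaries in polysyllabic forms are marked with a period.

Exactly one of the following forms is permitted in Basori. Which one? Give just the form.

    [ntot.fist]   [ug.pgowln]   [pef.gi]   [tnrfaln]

[ntot.fist]

[ntot.fist] — σ1 onset /nt/ (2C), coda /t/ ok; σ2 onset /f/, coda /st/ (2→1 falls) ok → permitted
[ug.pgowln] — violates constraint (a): syllable 2 coda /wln/ has 3 consonants (> 2) → not permitted
[pef.gi] — violates constraint (b): syllable 1 coda contains /f/ → not permitted
[tnrfaln] — violates constraint (c): syllable 1 onset /tnrf/ has 4 consonants (> 3) → not permitted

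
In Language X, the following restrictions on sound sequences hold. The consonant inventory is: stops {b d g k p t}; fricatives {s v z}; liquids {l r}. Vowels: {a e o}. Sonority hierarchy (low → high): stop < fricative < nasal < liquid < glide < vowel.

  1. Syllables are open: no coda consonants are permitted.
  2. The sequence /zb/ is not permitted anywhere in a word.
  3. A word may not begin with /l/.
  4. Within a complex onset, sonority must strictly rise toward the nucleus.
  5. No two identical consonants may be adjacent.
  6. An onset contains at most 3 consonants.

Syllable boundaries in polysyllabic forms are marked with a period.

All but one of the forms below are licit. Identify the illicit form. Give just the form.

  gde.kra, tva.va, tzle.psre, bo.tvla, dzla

gde.kra — violates constraint 4: syllable 1 onset /gd/: /g/ (stop, 1) → /d/ (stop, 1) does not rise → illicit
tva.va — σ1 onset /tv/ (1→2 rises), coda /∅/ ok; σ2 onset /v/, coda /∅/ ok → licit
tzle.psre — σ1 onset /tzl/ (1→2→4 rises), coda /∅/ ok; σ2 onset /psr/ (1→2→4 rises), coda /∅/ ok → licit
bo.tvla — σ1 onset /b/, coda /∅/ ok; σ2 onset /tvl/ (1→2→4 rises), coda /∅/ ok → licit
dzla — σ1 onset /dzl/ (1→2→4 rises), coda /∅/ ok → licit

gde.kra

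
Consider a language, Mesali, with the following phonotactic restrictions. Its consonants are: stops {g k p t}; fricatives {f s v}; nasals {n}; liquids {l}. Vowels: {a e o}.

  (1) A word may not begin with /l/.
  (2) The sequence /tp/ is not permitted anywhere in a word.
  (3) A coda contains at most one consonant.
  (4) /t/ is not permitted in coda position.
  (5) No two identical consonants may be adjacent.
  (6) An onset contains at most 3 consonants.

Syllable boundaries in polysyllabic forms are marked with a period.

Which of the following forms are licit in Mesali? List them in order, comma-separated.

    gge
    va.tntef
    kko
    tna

gge — violates constraint 5: adjacent identical consonants /gg/ → illicit
va.tntef — σ1 onset /v/, coda /∅/ ok; σ2 onset /tnt/ (3C), coda /f/ ok → licit
kko — violates constraint 5: adjacent identical consonants /kk/ → illicit
tna — σ1 onset /tn/ (2C), coda /∅/ ok → licit

va.tntef, tna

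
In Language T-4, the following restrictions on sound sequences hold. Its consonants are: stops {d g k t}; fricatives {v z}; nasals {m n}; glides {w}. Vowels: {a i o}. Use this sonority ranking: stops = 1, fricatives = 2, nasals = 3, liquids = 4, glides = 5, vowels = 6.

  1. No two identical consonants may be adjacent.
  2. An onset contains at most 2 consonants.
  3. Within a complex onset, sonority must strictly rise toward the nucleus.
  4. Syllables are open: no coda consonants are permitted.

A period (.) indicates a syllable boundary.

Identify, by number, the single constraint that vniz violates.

vniz: syllable 1 coda /z/ has 1 consonant (> 0).
This is a violation of constraint 4: "Syllables are open: no coda consonants are permitted."
The remaining constraints (1, 2, 3) are satisfied.

4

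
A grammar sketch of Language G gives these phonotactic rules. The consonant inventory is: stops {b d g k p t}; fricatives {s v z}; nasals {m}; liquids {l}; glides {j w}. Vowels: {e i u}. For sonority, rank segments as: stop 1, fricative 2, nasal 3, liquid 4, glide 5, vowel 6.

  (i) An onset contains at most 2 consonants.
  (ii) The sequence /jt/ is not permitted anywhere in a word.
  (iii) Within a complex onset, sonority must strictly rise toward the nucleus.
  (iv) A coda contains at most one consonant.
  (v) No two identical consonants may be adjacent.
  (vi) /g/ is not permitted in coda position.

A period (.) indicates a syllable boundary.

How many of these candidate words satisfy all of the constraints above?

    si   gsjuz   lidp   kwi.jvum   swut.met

2

si — σ1 onset /s/, coda /∅/ ok → permitted
gsjuz — violates constraint (i): syllable 1 onset /gsj/ has 3 consonants (> 2) → not permitted
lidp — violates constraint (iv): syllable 1 coda /dp/ has 2 consonants (> 1) → not permitted
kwi.jvum — violates constraint (iii): syllable 2 onset /jv/: /j/ (glide, 5) → /v/ (fricative, 2) does not rise → not permitted
swut.met — σ1 onset /sw/ (2→5 rises), coda /t/ ok; σ2 onset /m/, coda /t/ ok → permitted
Permitted: si, swut.met → 2.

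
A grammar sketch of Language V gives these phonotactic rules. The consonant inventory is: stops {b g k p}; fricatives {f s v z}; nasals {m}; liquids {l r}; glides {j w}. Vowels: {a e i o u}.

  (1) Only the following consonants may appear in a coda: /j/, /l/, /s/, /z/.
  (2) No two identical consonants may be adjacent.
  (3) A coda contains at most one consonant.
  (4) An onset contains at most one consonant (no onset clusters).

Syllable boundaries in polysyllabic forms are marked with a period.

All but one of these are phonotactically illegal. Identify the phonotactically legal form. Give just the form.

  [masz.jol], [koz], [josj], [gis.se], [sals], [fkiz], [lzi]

[koz]

[masz.jol] — violates constraint 3: syllable 1 coda /sz/ has 2 consonants (> 1) → phonotactically illegal
[koz] — σ1 onset /k/, coda /z/ ok → phonotactically legal
[josj] — violates constraint 3: syllable 1 coda /sj/ has 2 consonants (> 1) → phonotactically illegal
[gis.se] — violates constraint 2: adjacent identical consonants /ss/ → phonotactically illegal
[sals] — violates constraint 3: syllable 1 coda /ls/ has 2 consonants (> 1) → phonotactically illegal
[fkiz] — violates constraint 4: syllable 1 onset /fk/ has 2 consonants (> 1) → phonotactically illegal
[lzi] — violates constraint 4: syllable 1 onset /lz/ has 2 consonants (> 1) → phonotactically illegal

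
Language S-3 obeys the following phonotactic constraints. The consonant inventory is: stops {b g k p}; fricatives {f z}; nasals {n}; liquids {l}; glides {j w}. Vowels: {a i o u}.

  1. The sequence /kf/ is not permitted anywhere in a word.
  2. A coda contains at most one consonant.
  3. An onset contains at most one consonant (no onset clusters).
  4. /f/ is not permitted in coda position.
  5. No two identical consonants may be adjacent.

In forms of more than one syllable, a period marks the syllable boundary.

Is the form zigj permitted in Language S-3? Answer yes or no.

no

zigj — violates constraint 2: syllable 1 coda /gj/ has 2 consonants (> 1) → not permitted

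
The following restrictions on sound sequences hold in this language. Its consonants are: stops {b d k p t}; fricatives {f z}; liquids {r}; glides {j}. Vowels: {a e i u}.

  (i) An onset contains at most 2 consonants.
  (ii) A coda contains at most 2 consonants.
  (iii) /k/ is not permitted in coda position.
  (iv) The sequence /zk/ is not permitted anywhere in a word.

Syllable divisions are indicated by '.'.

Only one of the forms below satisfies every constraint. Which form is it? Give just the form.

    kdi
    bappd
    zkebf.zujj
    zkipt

kdi

kdi — σ1 onset /kd/ (2C), coda /∅/ ok → phonotactically legal
bappd — violates constraint (ii): syllable 1 coda /ppd/ has 3 consonants (> 2) → phonotactically illegal
zkebf.zujj — violates constraint (iv): contains banned sequence /zk/ → phonotactically illegal
zkipt — violates constraint (iv): contains banned sequence /zk/ → phonotactically illegal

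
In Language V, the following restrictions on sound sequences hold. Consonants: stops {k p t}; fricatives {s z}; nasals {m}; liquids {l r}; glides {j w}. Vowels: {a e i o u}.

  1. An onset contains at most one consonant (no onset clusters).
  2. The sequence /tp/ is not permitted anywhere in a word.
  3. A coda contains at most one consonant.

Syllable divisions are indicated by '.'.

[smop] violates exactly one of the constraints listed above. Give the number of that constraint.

[smop]: syllable 1 onset /sm/ has 2 consonants (> 1).
This is a violation of constraint 1: "An onset contains at most one consonant (no onset clusters)."
The remaining constraints (2, 3) are satisfied.

1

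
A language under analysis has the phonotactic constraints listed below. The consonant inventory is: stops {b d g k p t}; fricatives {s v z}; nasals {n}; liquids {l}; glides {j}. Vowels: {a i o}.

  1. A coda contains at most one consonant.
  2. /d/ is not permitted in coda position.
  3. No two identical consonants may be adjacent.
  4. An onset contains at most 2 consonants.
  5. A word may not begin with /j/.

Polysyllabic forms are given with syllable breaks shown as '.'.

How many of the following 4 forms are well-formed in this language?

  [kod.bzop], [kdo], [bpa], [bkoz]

[kod.bzop] — violates constraint 2: syllable 1 coda contains /d/ → ill-formed
[kdo] — σ1 onset /kd/ (2C), coda /∅/ ok → well-formed
[bpa] — σ1 onset /bp/ (2C), coda /∅/ ok → well-formed
[bkoz] — σ1 onset /bk/ (2C), coda /z/ ok → well-formed
Well-formed: [kdo], [bpa], [bkoz] → 3.

3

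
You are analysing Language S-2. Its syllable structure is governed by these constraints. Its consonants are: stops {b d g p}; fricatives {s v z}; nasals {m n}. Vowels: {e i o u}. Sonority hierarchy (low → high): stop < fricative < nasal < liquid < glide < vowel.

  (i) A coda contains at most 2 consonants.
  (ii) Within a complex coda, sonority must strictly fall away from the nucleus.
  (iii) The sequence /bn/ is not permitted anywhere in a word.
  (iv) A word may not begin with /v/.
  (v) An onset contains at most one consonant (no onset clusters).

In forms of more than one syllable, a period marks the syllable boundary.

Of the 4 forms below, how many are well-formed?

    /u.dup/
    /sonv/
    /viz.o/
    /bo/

3

/u.dup/ — σ1 onset /∅/, coda /∅/ ok; σ2 onset /d/, coda /p/ ok → well-formed
/sonv/ — σ1 onset /s/, coda /nv/ (3→2 falls) ok → well-formed
/viz.o/ — violates constraint (iv): word begins with /v/ → ill-formed
/bo/ — σ1 onset /b/, coda /∅/ ok → well-formed
Well-formed: /u.dup/, /sonv/, /bo/ → 3.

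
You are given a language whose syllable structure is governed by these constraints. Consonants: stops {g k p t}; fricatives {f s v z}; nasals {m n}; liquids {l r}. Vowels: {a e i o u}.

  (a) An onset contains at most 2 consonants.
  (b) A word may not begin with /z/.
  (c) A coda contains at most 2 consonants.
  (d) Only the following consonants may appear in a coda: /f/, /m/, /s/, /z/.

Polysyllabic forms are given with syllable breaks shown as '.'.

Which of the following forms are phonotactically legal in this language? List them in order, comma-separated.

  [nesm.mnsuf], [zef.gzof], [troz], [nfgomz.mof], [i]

[nesm.mnsuf] — violates constraint (a): syllable 2 onset /mns/ has 3 consonants (> 2) → phonotactically illegal
[zef.gzof] — violates constraint (b): word begins with /z/ → phonotactically illegal
[troz] — σ1 onset /tr/ (2C), coda /z/ ok → phonotactically legal
[nfgomz.mof] — violates constraint (a): syllable 1 onset /nfg/ has 3 consonants (> 2) → phonotactically illegal
[i] — σ1 onset /∅/, coda /∅/ ok → phonotactically legal

[troz], [i]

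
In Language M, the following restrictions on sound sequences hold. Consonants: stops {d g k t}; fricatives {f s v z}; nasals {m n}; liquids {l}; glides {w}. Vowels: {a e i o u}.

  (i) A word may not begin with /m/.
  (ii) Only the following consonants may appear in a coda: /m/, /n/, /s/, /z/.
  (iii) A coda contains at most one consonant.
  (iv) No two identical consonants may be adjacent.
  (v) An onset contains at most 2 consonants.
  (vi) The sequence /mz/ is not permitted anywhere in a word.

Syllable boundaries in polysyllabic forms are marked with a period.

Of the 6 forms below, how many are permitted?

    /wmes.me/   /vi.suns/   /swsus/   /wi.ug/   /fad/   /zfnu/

1

/wmes.me/ — σ1 onset /wm/ (2C), coda /s/ ok; σ2 onset /m/, coda /∅/ ok → permitted
/vi.suns/ — violates constraint (iii): syllable 2 coda /ns/ has 2 consonants (> 1) → not permitted
/swsus/ — violates constraint (v): syllable 1 onset /sws/ has 3 consonants (> 2) → not permitted
/wi.ug/ — violates constraint (ii): syllable 2 coda contains /g/, which is not a licensed coda consonant → not permitted
/fad/ — violates constraint (ii): syllable 1 coda contains /d/, which is not a licensed coda consonant → not permitted
/zfnu/ — violates constraint (v): syllable 1 onset /zfn/ has 3 consonants (> 2) → not permitted
Permitted: /wmes.me/ → 1.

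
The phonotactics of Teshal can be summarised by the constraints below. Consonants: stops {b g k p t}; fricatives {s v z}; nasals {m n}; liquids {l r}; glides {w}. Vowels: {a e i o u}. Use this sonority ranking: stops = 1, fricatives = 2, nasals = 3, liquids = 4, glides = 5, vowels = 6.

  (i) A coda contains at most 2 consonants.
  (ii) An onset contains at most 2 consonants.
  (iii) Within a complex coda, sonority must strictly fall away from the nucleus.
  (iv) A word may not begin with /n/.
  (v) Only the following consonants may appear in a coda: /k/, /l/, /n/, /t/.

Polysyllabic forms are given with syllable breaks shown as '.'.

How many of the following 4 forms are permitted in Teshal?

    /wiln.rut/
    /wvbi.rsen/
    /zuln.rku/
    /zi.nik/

3

/wiln.rut/ — σ1 onset /w/, coda /ln/ (4→3 falls) ok; σ2 onset /r/, coda /t/ ok → permitted
/wvbi.rsen/ — violates constraint (ii): syllable 1 onset /wvb/ has 3 consonants (> 2) → not permitted
/zuln.rku/ — σ1 onset /z/, coda /ln/ (4→3 falls) ok; σ2 onset /rk/ (2C), coda /∅/ ok → permitted
/zi.nik/ — σ1 onset /z/, coda /∅/ ok; σ2 onset /n/, coda /k/ ok → permitted
Permitted: /wiln.rut/, /zuln.rku/, /zi.nik/ → 3.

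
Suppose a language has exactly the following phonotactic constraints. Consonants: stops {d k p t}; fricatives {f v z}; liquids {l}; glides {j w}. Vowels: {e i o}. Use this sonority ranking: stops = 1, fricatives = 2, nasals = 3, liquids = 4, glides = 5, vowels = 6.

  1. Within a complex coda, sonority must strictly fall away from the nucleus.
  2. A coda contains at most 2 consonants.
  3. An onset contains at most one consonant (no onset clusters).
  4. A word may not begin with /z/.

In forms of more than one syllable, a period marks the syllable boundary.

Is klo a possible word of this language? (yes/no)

klo — violates constraint 3: syllable 1 onset /kl/ has 2 consonants (> 1) → phonotactically illegal

no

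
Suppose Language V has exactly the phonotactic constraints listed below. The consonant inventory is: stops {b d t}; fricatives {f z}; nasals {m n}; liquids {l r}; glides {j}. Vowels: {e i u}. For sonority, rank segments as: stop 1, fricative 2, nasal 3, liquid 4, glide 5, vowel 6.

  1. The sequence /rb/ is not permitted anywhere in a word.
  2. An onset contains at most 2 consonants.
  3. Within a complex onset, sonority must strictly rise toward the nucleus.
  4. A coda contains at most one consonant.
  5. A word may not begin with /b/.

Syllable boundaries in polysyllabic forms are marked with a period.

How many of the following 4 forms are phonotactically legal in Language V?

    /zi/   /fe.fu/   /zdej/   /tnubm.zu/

2

/zi/ — σ1 onset /z/, coda /∅/ ok → phonotactically legal
/fe.fu/ — σ1 onset /f/, coda /∅/ ok; σ2 onset /f/, coda /∅/ ok → phonotactically legal
/zdej/ — violates constraint 3: syllable 1 onset /zd/: /z/ (fricative, 2) → /d/ (stop, 1) does not rise → phonotactically illegal
/tnubm.zu/ — violates constraint 4: syllable 1 coda /bm/ has 2 consonants (> 1) → phonotactically illegal
Phonotactically legal: /zi/, /fe.fu/ → 2.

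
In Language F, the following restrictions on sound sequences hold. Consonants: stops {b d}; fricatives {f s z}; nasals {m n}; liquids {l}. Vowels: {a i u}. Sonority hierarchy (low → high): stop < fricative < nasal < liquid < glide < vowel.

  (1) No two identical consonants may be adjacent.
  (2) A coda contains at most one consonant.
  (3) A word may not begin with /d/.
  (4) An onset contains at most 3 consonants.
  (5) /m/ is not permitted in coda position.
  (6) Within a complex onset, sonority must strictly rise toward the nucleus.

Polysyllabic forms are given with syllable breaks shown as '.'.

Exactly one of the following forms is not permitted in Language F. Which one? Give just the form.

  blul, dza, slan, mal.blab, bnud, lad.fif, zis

dza

blul — σ1 onset /bl/ (1→4 rises), coda /l/ ok → permitted
dza — violates constraint 3: word begins with /d/ → not permitted
slan — σ1 onset /sl/ (2→4 rises), coda /n/ ok → permitted
mal.blab — σ1 onset /m/, coda /l/ ok; σ2 onset /bl/ (1→4 rises), coda /b/ ok → permitted
bnud — σ1 onset /bn/ (1→3 rises), coda /d/ ok → permitted
lad.fif — σ1 onset /l/, coda /d/ ok; σ2 onset /f/, coda /f/ ok → permitted
zis — σ1 onset /z/, coda /s/ ok → permitted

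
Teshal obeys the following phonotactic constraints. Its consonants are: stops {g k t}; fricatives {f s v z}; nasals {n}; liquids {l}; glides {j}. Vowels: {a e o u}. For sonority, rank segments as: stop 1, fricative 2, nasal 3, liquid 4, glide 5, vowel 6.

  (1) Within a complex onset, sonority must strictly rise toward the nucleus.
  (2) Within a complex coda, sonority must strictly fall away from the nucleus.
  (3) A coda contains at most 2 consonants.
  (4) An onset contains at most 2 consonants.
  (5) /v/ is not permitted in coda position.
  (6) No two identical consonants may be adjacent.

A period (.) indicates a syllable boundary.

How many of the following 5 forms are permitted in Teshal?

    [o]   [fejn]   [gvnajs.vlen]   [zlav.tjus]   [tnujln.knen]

2

[o] — σ1 onset /∅/, coda /∅/ ok → permitted
[fejn] — σ1 onset /f/, coda /jn/ (5→3 falls) ok → permitted
[gvnajs.vlen] — violates constraint 4: syllable 1 onset /gvn/ has 3 consonants (> 2) → not permitted
[zlav.tjus] — violates constraint 5: syllable 1 coda contains /v/ → not permitted
[tnujln.knen] — violates constraint 3: syllable 1 coda /jln/ has 3 consonants (> 2) → not permitted
Permitted: [o], [fejn] → 2.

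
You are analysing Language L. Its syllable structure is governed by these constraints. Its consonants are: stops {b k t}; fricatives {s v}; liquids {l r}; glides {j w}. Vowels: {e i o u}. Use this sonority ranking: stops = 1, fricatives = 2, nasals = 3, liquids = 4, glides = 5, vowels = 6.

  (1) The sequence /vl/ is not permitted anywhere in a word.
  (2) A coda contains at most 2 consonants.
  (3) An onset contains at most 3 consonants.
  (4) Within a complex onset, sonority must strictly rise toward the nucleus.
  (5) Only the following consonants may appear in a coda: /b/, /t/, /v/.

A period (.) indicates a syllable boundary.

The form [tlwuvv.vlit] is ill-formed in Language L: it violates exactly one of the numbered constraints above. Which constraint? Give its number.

[tlwuvv.vlit]: contains banned sequence /vl/.
This is a violation of constraint 1: "The sequence /vl/ is not permitted anywhere in a word."
The remaining constraints (2, 3, 4, 5) are satisfied.

1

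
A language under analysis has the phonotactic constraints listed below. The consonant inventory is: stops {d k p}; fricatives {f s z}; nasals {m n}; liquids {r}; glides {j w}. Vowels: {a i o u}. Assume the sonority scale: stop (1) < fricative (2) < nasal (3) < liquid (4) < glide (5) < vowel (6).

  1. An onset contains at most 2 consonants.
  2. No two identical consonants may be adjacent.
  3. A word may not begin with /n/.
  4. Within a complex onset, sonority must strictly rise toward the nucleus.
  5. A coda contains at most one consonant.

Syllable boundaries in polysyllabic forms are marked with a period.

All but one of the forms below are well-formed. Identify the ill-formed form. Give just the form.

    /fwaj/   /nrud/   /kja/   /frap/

/nrud/

/fwaj/ — σ1 onset /fw/ (2→5 rises), coda /j/ ok → well-formed
/nrud/ — violates constraint 3: word begins with /n/ → ill-formed
/kja/ — σ1 onset /kj/ (1→5 rises), coda /∅/ ok → well-formed
/frap/ — σ1 onset /fr/ (2→4 rises), coda /p/ ok → well-formed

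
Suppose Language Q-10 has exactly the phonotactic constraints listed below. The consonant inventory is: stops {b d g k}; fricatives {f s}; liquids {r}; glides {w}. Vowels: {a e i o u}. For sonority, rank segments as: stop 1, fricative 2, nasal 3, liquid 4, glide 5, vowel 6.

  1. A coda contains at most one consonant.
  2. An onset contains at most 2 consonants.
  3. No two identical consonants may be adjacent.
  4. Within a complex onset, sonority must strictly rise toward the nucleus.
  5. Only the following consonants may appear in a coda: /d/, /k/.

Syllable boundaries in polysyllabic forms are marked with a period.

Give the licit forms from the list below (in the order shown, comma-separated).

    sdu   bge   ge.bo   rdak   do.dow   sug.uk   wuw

ge.bo

sdu — violates constraint 4: syllable 1 onset /sd/: /s/ (fricative, 2) → /d/ (stop, 1) does not rise → illicit
bge — violates constraint 4: syllable 1 onset /bg/: /b/ (stop, 1) → /g/ (stop, 1) does not rise → illicit
ge.bo — σ1 onset /g/, coda /∅/ ok; σ2 onset /b/, coda /∅/ ok → licit
rdak — violates constraint 4: syllable 1 onset /rd/: /r/ (liquid, 4) → /d/ (stop, 1) does not rise → illicit
do.dow — violates constraint 5: syllable 2 coda contains /w/, which is not a licensed coda consonant → illicit
sug.uk — violates constraint 5: syllable 1 coda contains /g/, which is not a licensed coda consonant → illicit
wuw — violates constraint 5: syllable 1 coda contains /w/, which is not a licensed coda consonant → illicit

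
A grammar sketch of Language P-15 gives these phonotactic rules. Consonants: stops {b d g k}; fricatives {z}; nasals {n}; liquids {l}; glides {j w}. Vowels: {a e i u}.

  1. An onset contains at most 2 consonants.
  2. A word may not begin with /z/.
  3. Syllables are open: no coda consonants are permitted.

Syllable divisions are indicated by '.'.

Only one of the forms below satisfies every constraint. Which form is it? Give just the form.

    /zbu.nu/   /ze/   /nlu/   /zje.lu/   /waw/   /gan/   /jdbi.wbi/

/nlu/

/zbu.nu/ — violates constraint 2: word begins with /z/ → phonotactically illegal
/ze/ — violates constraint 2: word begins with /z/ → phonotactically illegal
/nlu/ — σ1 onset /nl/ (2C), coda /∅/ ok → phonotactically legal
/zje.lu/ — violates constraint 2: word begins with /z/ → phonotactically illegal
/waw/ — violates constraint 3: syllable 1 coda /w/ has 1 consonant (> 0) → phonotactically illegal
/gan/ — violates constraint 3: syllable 1 coda /n/ has 1 consonant (> 0) → phonotactically illegal
/jdbi.wbi/ — violates constraint 1: syllable 1 onset /jdb/ has 3 consonants (> 2) → phonotactically illegal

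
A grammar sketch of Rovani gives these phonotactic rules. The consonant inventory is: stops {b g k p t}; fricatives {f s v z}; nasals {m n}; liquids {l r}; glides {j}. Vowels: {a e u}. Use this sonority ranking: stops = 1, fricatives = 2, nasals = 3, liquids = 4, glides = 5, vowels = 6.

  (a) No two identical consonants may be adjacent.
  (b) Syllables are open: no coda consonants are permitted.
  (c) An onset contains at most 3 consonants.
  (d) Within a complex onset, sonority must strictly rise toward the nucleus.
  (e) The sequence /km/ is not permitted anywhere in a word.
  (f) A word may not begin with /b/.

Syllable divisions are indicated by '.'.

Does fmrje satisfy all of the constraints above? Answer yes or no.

no

fmrje — violates constraint (c): syllable 1 onset /fmrj/ has 4 consonants (> 3) → not permitted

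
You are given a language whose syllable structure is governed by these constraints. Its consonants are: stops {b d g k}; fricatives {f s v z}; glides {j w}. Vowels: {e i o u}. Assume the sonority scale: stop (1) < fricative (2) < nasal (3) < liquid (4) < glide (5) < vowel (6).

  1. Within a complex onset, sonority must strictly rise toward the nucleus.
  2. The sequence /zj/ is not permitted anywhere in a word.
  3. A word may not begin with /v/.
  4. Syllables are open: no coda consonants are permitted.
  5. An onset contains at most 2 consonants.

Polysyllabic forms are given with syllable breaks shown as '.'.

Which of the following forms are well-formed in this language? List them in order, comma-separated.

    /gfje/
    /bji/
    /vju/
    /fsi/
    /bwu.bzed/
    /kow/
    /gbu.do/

/bji/

/gfje/ — violates constraint 5: syllable 1 onset /gfj/ has 3 consonants (> 2) → ill-formed
/bji/ — σ1 onset /bj/ (1→5 rises), coda /∅/ ok → well-formed
/vju/ — violates constraint 3: word begins with /v/ → ill-formed
/fsi/ — violates constraint 1: syllable 1 onset /fs/: /f/ (fricative, 2) → /s/ (fricative, 2) does not rise → ill-formed
/bwu.bzed/ — violates constraint 4: syllable 2 coda /d/ has 1 consonant (> 0) → ill-formed
/kow/ — violates constraint 4: syllable 1 coda /w/ has 1 consonant (> 0) → ill-formed
/gbu.do/ — violates constraint 1: syllable 1 onset /gb/: /g/ (stop, 1) → /b/ (stop, 1) does not rise → ill-formed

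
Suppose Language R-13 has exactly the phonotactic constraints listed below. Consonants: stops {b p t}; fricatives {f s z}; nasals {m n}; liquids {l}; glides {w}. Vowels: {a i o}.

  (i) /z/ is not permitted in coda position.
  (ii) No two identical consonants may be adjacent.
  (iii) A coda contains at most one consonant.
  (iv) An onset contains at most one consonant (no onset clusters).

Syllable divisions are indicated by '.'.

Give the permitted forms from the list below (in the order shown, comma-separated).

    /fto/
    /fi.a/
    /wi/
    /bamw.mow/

/fi.a/, /wi/

/fto/ — violates constraint (iv): syllable 1 onset /ft/ has 2 consonants (> 1) → not permitted
/fi.a/ — σ1 onset /f/, coda /∅/ ok; σ2 onset /∅/, coda /∅/ ok → permitted
/wi/ — σ1 onset /w/, coda /∅/ ok → permitted
/bamw.mow/ — violates constraint (iii): syllable 1 coda /mw/ has 2 consonants (> 1) → not permitted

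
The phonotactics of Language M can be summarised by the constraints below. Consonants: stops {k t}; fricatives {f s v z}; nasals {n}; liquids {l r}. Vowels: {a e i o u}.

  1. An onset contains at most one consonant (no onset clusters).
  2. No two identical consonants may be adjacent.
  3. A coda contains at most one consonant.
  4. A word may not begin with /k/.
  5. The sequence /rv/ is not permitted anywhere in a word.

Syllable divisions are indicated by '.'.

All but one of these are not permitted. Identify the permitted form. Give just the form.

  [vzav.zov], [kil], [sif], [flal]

[vzav.zov] — violates constraint 1: syllable 1 onset /vz/ has 2 consonants (> 1) → not permitted
[kil] — violates constraint 4: word begins with /k/ → not permitted
[sif] — σ1 onset /s/, coda /f/ ok → permitted
[flal] — violates constraint 1: syllable 1 onset /fl/ has 2 consonants (> 1) → not permitted

[sif]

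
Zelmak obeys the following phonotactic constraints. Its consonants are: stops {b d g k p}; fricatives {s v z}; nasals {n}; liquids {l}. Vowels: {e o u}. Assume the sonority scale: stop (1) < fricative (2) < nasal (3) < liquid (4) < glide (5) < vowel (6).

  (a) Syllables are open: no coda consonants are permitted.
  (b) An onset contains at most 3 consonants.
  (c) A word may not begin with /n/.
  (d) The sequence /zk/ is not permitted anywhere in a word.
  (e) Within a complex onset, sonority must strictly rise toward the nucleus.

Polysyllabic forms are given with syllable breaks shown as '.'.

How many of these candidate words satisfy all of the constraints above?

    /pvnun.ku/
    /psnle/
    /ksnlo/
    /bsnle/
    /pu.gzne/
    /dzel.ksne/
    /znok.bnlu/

/pvnun.ku/ — violates constraint (a): syllable 1 coda /n/ has 1 consonant (> 0) → illicit
/psnle/ — violates constraint (b): syllable 1 onset /psnl/ has 4 consonants (> 3) → illicit
/ksnlo/ — violates constraint (b): syllable 1 onset /ksnl/ has 4 consonants (> 3) → illicit
/bsnle/ — violates constraint (b): syllable 1 onset /bsnl/ has 4 consonants (> 3) → illicit
/pu.gzne/ — σ1 onset /p/, coda /∅/ ok; σ2 onset /gzn/ (1→2→3 rises), coda /∅/ ok → licit
/dzel.ksne/ — violates constraint (a): syllable 1 coda /l/ has 1 consonant (> 0) → illicit
/znok.bnlu/ — violates constraint (a): syllable 1 coda /k/ has 1 consonant (> 0) → illicit
Licit: /pu.gzne/ → 1.

1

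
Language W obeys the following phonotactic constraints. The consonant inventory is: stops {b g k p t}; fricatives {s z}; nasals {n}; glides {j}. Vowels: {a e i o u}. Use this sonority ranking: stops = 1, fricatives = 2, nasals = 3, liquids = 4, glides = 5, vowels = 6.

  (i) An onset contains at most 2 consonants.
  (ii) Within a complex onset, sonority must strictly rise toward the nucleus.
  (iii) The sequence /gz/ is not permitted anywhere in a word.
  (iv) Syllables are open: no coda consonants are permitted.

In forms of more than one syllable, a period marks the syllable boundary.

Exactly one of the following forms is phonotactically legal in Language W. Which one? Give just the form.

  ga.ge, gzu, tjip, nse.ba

ga.ge

ga.ge — σ1 onset /g/, coda /∅/ ok; σ2 onset /g/, coda /∅/ ok → phonotactically legal
gzu — violates constraint (iii): contains banned sequence /gz/ → phonotactically illegal
tjip — violates constraint (iv): syllable 1 coda /p/ has 1 consonant (> 0) → phonotactically illegal
nse.ba — violates constraint (ii): syllable 1 onset /ns/: /n/ (nasal, 3) → /s/ (fricative, 2) does not rise → phonotactically illegal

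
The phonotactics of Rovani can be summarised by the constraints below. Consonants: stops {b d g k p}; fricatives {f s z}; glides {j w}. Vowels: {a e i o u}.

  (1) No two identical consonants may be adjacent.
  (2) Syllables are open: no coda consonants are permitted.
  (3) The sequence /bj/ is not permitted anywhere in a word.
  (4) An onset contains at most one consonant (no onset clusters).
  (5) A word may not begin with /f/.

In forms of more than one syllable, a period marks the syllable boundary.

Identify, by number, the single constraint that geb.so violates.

2

geb.so: syllable 1 coda /b/ has 1 consonant (> 0).
This is a violation of constraint 2: "Syllables are open: no coda consonants are permitted."
The remaining constraints (1, 3, 4, 5) are satisfied.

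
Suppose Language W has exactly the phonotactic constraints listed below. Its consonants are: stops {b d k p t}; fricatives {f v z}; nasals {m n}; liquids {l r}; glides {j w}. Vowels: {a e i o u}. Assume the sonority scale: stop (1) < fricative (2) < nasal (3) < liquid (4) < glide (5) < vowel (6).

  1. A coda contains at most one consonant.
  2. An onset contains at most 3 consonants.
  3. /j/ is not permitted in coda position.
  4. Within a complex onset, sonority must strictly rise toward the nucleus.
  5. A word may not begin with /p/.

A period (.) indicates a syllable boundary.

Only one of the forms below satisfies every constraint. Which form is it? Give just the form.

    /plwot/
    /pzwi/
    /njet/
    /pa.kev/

/njet/

/plwot/ — violates constraint 5: word begins with /p/ → phonotactically illegal
/pzwi/ — violates constraint 5: word begins with /p/ → phonotactically illegal
/njet/ — σ1 onset /nj/ (3→5 rises), coda /t/ ok → phonotactically legal
/pa.kev/ — violates constraint 5: word begins with /p/ → phonotactically illegal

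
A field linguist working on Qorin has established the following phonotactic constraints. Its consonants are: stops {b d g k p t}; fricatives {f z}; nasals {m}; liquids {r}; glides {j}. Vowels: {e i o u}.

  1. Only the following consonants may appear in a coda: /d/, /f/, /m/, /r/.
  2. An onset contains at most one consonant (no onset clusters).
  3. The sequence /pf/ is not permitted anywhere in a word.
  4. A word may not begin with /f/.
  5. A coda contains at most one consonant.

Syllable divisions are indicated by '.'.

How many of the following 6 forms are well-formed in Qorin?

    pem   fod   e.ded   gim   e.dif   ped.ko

5

pem — σ1 onset /p/, coda /m/ ok → well-formed
fod — violates constraint 4: word begins with /f/ → ill-formed
e.ded — σ1 onset /∅/, coda /∅/ ok; σ2 onset /d/, coda /d/ ok → well-formed
gim — σ1 onset /g/, coda /m/ ok → well-formed
e.dif — σ1 onset /∅/, coda /∅/ ok; σ2 onset /d/, coda /f/ ok → well-formed
ped.ko — σ1 onset /p/, coda /d/ ok; σ2 onset /k/, coda /∅/ ok → well-formed
Well-formed: pem, e.ded, gim, e.dif, ped.ko → 5.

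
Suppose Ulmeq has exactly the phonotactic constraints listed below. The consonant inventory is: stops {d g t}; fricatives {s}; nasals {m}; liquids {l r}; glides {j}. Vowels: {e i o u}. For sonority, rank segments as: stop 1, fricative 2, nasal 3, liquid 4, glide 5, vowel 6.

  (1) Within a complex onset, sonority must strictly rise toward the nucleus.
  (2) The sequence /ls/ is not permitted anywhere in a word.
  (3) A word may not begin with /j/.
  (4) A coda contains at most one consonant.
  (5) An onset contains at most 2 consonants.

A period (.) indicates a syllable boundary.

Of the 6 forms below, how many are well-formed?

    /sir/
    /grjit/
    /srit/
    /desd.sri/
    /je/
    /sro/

3

/sir/ — σ1 onset /s/, coda /r/ ok → well-formed
/grjit/ — violates constraint 5: syllable 1 onset /grj/ has 3 consonants (> 2) → ill-formed
/srit/ — σ1 onset /sr/ (2→4 rises), coda /t/ ok → well-formed
/desd.sri/ — violates constraint 4: syllable 1 coda /sd/ has 2 consonants (> 1) → ill-formed
/je/ — violates constraint 3: word begins with /j/ → ill-formed
/sro/ — σ1 onset /sr/ (2→4 rises), coda /∅/ ok → well-formed
Well-formed: /sir/, /srit/, /sro/ → 3.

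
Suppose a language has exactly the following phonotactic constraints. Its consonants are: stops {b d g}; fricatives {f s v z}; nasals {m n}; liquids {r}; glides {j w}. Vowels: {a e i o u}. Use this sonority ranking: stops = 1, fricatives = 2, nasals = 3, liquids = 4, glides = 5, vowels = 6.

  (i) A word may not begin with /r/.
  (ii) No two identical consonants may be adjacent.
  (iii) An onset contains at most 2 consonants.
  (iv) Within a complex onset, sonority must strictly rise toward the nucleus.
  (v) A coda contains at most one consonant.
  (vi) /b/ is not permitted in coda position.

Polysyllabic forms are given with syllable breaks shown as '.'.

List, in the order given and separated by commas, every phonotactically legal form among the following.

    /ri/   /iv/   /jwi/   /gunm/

/iv/

/ri/ — violates constraint (i): word begins with /r/ → phonotactically illegal
/iv/ — σ1 onset /∅/, coda /v/ ok → phonotactically legal
/jwi/ — violates constraint (iv): syllable 1 onset /jw/: /j/ (glide, 5) → /w/ (glide, 5) does not rise → phonotactically illegal
/gunm/ — violates constraint (v): syllable 1 coda /nm/ has 2 consonants (> 1) → phonotactically illegal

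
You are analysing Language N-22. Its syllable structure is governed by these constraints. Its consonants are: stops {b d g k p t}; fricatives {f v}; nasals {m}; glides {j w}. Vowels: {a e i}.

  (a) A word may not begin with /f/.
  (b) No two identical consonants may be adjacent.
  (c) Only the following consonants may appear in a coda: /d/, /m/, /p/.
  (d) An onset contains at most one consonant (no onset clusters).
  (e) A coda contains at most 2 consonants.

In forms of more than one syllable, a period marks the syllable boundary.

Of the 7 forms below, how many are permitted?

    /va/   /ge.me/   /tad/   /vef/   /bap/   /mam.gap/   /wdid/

/va/ — σ1 onset /v/, coda /∅/ ok → permitted
/ge.me/ — σ1 onset /g/, coda /∅/ ok; σ2 onset /m/, coda /∅/ ok → permitted
/tad/ — σ1 onset /t/, coda /d/ ok → permitted
/vef/ — violates constraint (c): syllable 1 coda contains /f/, which is not a licensed coda consonant → not permitted
/bap/ — σ1 onset /b/, coda /p/ ok → permitted
/mam.gap/ — σ1 onset /m/, coda /m/ ok; σ2 onset /g/, coda /p/ ok → permitted
/wdid/ — violates constraint (d): syllable 1 onset /wd/ has 2 consonants (> 1) → not permitted
Permitted: /va/, /ge.me/, /tad/, /bap/, /mam.gap/ → 5.

5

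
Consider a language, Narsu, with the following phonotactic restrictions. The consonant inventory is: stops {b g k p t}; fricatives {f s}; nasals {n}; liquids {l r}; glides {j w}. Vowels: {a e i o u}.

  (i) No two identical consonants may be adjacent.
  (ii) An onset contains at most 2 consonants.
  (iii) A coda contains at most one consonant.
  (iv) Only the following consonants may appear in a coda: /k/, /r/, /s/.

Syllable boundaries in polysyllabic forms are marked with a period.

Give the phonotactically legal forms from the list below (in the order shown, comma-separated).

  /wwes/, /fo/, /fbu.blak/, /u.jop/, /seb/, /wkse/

/fo/, /fbu.blak/

/wwes/ — violates constraint (i): adjacent identical consonants /ww/ → phonotactically illegal
/fo/ — σ1 onset /f/, coda /∅/ ok → phonotactically legal
/fbu.blak/ — σ1 onset /fb/ (2C), coda /∅/ ok; σ2 onset /bl/ (2C), coda /k/ ok → phonotactically legal
/u.jop/ — violates constraint (iv): syllable 2 coda contains /p/, which is not a licensed coda consonant → phonotactically illegal
/seb/ — violates constraint (iv): syllable 1 coda contains /b/, which is not a licensed coda consonant → phonotactically illegal
/wkse/ — violates constraint (ii): syllable 1 onset /wks/ has 3 consonants (> 2) → phonotactically illegal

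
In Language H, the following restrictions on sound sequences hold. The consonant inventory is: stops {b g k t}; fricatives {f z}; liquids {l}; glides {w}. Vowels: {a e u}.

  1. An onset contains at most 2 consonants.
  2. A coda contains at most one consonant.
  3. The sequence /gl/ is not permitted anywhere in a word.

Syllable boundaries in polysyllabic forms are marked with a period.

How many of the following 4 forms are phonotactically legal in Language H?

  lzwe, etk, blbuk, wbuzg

lzwe — violates constraint 1: syllable 1 onset /lzw/ has 3 consonants (> 2) → phonotactically illegal
etk — violates constraint 2: syllable 1 coda /tk/ has 2 consonants (> 1) → phonotactically illegal
blbuk — violates constraint 1: syllable 1 onset /blb/ has 3 consonants (> 2) → phonotactically illegal
wbuzg — violates constraint 2: syllable 1 coda /zg/ has 2 consonants (> 1) → phonotactically illegal
No form is phonotactically legal → 0.

0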